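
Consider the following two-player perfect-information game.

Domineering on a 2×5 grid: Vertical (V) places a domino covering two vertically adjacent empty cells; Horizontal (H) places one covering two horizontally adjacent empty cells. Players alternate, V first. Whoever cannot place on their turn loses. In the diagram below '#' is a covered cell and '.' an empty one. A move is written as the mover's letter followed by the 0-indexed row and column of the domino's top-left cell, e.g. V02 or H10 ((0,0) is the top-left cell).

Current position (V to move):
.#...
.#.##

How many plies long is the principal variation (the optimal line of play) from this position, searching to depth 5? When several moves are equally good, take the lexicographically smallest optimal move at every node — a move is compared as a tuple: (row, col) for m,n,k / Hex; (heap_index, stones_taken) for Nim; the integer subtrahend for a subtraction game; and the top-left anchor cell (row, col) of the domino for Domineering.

[.#.../.#.##] V move#1: V00:-1/##.../##.##, V02:+1/.##../.####*
[.##../.####] H move#2: H03:-1/.####/.####*
[.####/.####] V move#3: V00:+1/#####/#####*
[#####/#####] end (terminal -1, H#4); searched .#.../.#.## to 5

PV length from [.#.../.#.##]: 3 plies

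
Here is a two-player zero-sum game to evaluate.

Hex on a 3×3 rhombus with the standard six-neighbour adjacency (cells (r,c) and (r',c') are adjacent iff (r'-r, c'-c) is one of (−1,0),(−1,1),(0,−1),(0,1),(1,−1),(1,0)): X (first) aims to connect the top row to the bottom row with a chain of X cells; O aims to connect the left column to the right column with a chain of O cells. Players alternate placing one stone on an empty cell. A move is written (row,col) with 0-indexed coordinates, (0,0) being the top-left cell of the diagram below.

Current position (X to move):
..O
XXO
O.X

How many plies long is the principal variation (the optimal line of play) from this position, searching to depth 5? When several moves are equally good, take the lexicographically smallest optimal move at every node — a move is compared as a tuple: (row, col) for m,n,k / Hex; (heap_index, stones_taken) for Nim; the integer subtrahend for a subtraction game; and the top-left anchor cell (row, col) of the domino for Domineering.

PV length from [..O/XXO/O.X]: 3 plies

ply 1, X at ..O/XXO/O.X | (0,0)=-1→X.O/XXO/O.X; (0,1)=-1→.XO/XXO/O.X; (2,1)=+1→..O/XXO/OXX*
ply 2, O at ..O/XXO/OXX | (0,0)=-1→O.O/XXO/OXX*; (0,1)=-1→.OO/XXO/OXX
ply 3, X at O.O/XXO/OXX | (0,1)=+1→OXO/XXO/OXX*
ply 4: OXO/XXO/OXX is terminal -1 (O); from ..O/XXO/O.X depth 5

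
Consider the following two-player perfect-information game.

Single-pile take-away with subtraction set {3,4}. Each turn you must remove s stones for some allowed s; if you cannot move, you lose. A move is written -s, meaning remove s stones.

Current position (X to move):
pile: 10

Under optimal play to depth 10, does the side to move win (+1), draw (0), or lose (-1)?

p1 X@[10]: -3[7]+1* -4[6]-1
p2 O@[7]: -3[4]-1* -4[3]-1
p3 X@[4]: -3[1]+1* -4[0]+1
p4 O@[1] terminal -1; root [10] d10

value(10, X) = +1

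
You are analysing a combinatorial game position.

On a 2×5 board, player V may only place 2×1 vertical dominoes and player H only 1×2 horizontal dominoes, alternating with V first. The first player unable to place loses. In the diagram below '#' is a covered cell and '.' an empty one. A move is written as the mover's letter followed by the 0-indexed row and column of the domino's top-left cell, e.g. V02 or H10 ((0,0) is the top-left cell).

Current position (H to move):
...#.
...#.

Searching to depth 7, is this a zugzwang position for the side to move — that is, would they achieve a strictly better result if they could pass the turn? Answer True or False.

zugzwang(...#./...#., H) = False

ply 1, H at ...#./...#. | H00=-1→##.#./...#.*; H01=-1→.###./...#.; H10=-1→...#./##.#.; H11=-1→...#./.###.
ply 2, V at ##.#./...#. | V02=+1→####./..##.*; V04=-1→##.##/...##
ply 3, H at ####./..##. | H10=-1→####./####.*
ply 4, V at ####./####. | V04=+1→#####/#####*
ply 5: #####/##### is terminal -1 (H); from ...#./...#. depth 7
pass branch (V moves first from the same position):
  | ply 1, V at ...#./...#. | V00=-1→#..#./#..#.; V01=+1→.#.#./.#.#.*; V02=-1→..##./..##.; V04=-1→...##/...##
  | ply 2: .#.#./.#.#. is terminal -1 (H); from ...#./...#. depth 7
H moving scores -1; H passing scores -1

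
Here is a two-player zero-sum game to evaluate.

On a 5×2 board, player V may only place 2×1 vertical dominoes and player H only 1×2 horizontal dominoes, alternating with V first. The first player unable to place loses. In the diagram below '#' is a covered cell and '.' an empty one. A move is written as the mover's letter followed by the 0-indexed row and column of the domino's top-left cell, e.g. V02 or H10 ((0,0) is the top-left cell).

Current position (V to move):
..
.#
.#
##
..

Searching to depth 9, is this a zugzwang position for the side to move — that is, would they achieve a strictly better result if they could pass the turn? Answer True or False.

ply 1, V at ../.#/.#/##/.. | V00=-1→#./##/.#/##/..*; V10=-1→../##/##/##/..
ply 2, H at #./##/.#/##/.. | H40=+1→#./##/.#/##/##*
ply 3: #./##/.#/##/## is terminal -1 (V); from ../.#/.#/##/.. depth 9
pass branch (H moves first from the same position):
  | ply 1, H at ../.#/.#/##/.. | H00=+1→##/.#/.#/##/..*; H40=-1→../.#/.#/##/##
  | ply 2, V at ##/.#/.#/##/.. | V10=-1→##/##/##/##/..*
  | ply 3, H at ##/##/##/##/.. | H40=+1→##/##/##/##/##*
  | ply 4: ##/##/##/##/## is terminal -1 (V); from ../.#/.#/##/.. depth 9
V moving scores -1; V passing scores -1

zugzwang(../.#/.#/##/.., V) = False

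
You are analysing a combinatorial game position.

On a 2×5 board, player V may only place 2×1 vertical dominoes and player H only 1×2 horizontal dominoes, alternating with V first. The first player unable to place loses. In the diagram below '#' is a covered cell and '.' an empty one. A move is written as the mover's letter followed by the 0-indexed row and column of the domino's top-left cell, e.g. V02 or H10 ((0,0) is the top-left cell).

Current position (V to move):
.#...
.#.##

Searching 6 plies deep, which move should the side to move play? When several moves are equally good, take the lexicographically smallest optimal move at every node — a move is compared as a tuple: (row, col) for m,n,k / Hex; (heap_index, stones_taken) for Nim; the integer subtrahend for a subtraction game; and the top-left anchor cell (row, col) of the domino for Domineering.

[.#.../.#.##] V move#1: V00:-1/##.../##.##, V02:+1/.##../.####*
[.##../.####] H move#2: H03:-1/.####/.####*
[.####/.####] V move#3: V00:+1/#####/#####*
[#####/#####] end (terminal -1, H#4); searched .#.../.#.## to 6

V's best at [.#.../.#.##]: V02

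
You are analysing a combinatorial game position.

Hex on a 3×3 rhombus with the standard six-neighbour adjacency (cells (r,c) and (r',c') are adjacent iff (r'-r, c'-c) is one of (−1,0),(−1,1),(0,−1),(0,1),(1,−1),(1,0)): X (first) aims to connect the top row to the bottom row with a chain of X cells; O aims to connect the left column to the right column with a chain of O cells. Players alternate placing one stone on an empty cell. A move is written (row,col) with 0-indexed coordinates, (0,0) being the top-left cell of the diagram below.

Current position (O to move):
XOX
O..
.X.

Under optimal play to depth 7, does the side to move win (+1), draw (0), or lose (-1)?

p1 O@[XOX/O../.X.]: (1,1)[XOX/OO./.X.]-1* (1,2)[XOX/O.O/.X.]-1 (2,0)[XOX/O../OX.]-1 (2,2)[XOX/O../.XO]-1
p2 X@[XOX/OO./.X.]: (1,2)[XOX/OOX/.X.]+1* (2,0)[XOX/OO./XX.]-1 (2,2)[XOX/OO./.XX]-1
p3 O@[XOX/OOX/.X.] terminal -1; root [XOX/O../.X.] d7

value(XOX/O../.X., O) = -1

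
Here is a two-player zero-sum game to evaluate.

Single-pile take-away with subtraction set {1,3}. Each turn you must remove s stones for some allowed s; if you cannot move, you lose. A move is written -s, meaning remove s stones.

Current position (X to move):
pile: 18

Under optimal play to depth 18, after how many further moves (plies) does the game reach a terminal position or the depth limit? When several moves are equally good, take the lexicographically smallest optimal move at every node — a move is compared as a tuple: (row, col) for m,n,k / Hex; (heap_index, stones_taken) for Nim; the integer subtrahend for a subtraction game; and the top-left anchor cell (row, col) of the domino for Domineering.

p1 X@[18]: -1[17]-1* -3[15]-1
p2 O@[17]: -1[16]+1* -3[14]+1
p3 X@[16]: -1[15]-1* -3[13]-1
p4 O@[15]: -1[14]+1* -3[12]+1
p5 X@[14]: -1[13]-1* -3[11]-1
p6 O@[13]: -1[12]+1* -3[10]+1
p7 X@[12]: -1[11]-1* -3[9]-1
p8 O@[11]: -1[10]+1* -3[8]+1
p9 X@[10]: -1[9]-1* -3[7]-1
p10 O@[9]: -1[8]+1* -3[6]+1
p11 X@[8]: -1[7]-1* -3[5]-1
p12 O@[7]: -1[6]+1* -3[4]+1
p13 X@[6]: -1[5]-1* -3[3]-1
p14 O@[5]: -1[4]+1* -3[2]+1
p15 X@[4]: -1[3]-1* -3[1]-1
p16 O@[3]: -1[2]+1* -3[0]+1
p17 X@[2]: -1[1]-1*
p18 O@[1]: -1[0]+1*
p19 X@[0] terminal -1; root [18] d18

PV length from [18]: 18 plies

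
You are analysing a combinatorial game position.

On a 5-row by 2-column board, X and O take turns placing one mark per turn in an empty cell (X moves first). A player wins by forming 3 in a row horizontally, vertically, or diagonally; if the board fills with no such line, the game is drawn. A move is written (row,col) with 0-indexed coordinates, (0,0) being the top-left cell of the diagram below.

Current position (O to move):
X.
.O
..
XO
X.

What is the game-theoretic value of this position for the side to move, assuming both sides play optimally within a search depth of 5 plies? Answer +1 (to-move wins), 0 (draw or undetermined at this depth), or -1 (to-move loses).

[X./.O/../XO/X.] O move#1: (0,1):-1/XO/.O/../XO/X., (1,0):-1/X./OO/../XO/X., (2,0):+0/X./.O/O./XO/X., (2,1):+1/X./.O/.O/XO/X.*, (4,1):-1/X./.O/../XO/XO
[X./.O/.O/XO/X.] end (terminal -1, X#2); searched X./.O/../XO/X. to 5

value(X./.O/../XO/X., O) = +1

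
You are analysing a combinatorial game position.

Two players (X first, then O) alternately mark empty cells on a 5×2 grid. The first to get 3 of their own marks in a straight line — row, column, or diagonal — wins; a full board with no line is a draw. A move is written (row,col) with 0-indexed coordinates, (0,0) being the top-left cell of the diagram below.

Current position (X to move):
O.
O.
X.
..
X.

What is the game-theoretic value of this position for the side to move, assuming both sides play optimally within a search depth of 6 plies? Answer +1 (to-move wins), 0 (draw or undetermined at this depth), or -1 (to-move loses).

p1 X@[O./O./X./../X.]: (0,1)[OX/O./X./../X.]+0 (1,1)[O./OX/X./../X.]+1* (2,1)[O./O./XX/../X.]+1 (3,0)[O./O./X./X./X.]+1 (3,1)[O./O./X./.X/X.]+1 (4,1)[O./O./X./../XX]+0
p2 O@[O./OX/X./../X.]: (0,1)[OO/OX/X./../X.]-1* (2,1)[O./OX/XO/../X.]-1 (3,0)[O./OX/X./O./X.]-1 (3,1)[O./OX/X./.O/X.]-1 (4,1)[O./OX/X./../XO]-1
p3 X@[OO/OX/X./../X.]: (2,1)[OO/OX/XX/../X.]+1* (3,0)[OO/OX/X./X./X.]+1 (3,1)[OO/OX/X./.X/X.]+1 (4,1)[OO/OX/X./../XX]+0
p4 O@[OO/OX/XX/../X.]: (3,0)[OO/OX/XX/O./X.]-1* (3,1)[OO/OX/XX/.O/X.]-1 (4,1)[OO/OX/XX/../XO]-1
p5 X@[OO/OX/XX/O./X.]: (3,1)[OO/OX/XX/OX/X.]+1* (4,1)[OO/OX/XX/O./XX]+0
p6 O@[OO/OX/XX/OX/X.] terminal -1; root [O./O./X./../X.] d6

value(O./O./X./../X., X) = +1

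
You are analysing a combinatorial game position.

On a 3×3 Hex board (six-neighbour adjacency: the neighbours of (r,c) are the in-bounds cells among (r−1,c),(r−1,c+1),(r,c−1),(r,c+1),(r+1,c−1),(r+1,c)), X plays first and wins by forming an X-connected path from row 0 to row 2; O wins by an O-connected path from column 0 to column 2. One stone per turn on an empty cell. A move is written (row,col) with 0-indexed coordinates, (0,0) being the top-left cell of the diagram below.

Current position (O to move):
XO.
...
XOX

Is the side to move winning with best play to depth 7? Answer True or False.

p1 O@[XO./.../XOX]: (0,2)[XOO/.../XOX]-1* (1,0)[XO./O../XOX]-1 (1,1)[XO./.O./XOX]-1 (1,2)[XO./..O/XOX]-1
p2 X@[XOO/.../XOX]: (1,0)[XOO/X../XOX]+1* (1,1)[XOO/.X./XOX]-1 (1,2)[XOO/..X/XOX]-1
p3 O@[XOO/X../XOX] terminal -1; root [XO./.../XOX] d7

O winning at [XO./.../XOX]: False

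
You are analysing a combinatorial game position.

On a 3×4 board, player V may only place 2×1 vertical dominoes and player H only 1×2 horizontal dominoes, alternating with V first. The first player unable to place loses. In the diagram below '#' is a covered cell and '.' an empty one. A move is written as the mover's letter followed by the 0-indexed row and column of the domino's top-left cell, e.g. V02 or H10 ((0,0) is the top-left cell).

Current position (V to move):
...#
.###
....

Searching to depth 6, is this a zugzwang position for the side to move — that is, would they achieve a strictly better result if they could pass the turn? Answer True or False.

p1 V@[...#/.###/....]: V00[#..#/####/....]-1* V10[...#/####/#...]-1
p2 H@[#..#/####/....]: H01[####/####/....]+1* H20[#..#/####/##..]+1 H21[#..#/####/.##.]+1 H22[#..#/####/..##]+1
p3 V@[####/####/....] terminal -1; root [...#/.###/....] d6
pass branch (H moves first from the same position):
  | p1 H@[...#/.###/....]: H00[##.#/.###/....]+1* H01[.###/.###/....]+1 H20[...#/.###/##..]+1 H21[...#/.###/.##.]+1 H22[...#/.###/..##]+1
  | p2 V@[##.#/.###/....]: V10[##.#/####/#...]-1*
  | p3 H@[##.#/####/#...]: H21[##.#/####/###.]+1* H22[##.#/####/#.##]+1
  | p4 V@[##.#/####/###.] terminal -1; root [...#/.###/....] d6
V moving scores -1; V passing scores -1

zugzwang(...#/.###/...., V) = False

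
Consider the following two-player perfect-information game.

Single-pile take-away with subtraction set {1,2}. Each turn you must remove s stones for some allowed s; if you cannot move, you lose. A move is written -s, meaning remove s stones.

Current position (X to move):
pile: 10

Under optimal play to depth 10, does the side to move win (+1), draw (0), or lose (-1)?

p1 X@[10]: -1[9]+1* -2[8]-1
p2 O@[9]: -1[8]-1* -2[7]-1
p3 X@[8]: -1[7]-1 -2[6]+1*
p4 O@[6]: -1[5]-1* -2[4]-1
p5 X@[5]: -1[4]-1 -2[3]+1*
p6 O@[3]: -1[2]-1* -2[1]-1
p7 X@[2]: -1[1]-1 -2[0]+1*
p8 O@[0] terminal -1; root [10] d10

value(10, X) = +1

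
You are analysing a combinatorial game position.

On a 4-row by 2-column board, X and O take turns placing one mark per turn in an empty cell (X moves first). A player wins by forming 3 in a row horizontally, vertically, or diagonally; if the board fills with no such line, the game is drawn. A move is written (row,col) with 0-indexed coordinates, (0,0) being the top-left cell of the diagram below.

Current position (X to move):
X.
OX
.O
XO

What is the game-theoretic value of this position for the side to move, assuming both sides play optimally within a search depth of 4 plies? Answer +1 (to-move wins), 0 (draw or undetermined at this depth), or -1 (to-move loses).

value(X./OX/.O/XO, X) = 0

p1 X@[X./OX/.O/XO]: (0,1)[XX/OX/.O/XO]+0* (2,0)[X./OX/XO/XO]+0
p2 O@[XX/OX/.O/XO]: (2,0)[XX/OX/OO/XO]+0*
p3 X@[XX/OX/OO/XO] terminal +0; root [X./OX/.O/XO] d4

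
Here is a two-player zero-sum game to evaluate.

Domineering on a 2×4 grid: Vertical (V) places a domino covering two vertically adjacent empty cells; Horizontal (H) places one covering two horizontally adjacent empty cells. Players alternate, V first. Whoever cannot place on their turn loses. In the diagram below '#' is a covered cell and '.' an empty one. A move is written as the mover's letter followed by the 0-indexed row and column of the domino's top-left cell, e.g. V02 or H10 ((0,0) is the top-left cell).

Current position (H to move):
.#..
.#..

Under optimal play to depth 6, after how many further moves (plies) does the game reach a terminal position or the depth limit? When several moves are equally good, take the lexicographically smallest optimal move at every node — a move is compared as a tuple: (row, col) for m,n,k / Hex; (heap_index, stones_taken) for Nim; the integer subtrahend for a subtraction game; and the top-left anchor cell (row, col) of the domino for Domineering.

PV length from [.#../.#..]: 3 plies

ply 1, H at .#../.#.. | H02=+1→.###/.#..*; H12=+1→.#../.###
ply 2, V at .###/.#.. | V00=-1→####/##..*
ply 3, H at ####/##.. | H12=+1→####/####*
ply 4: ####/#### is terminal -1 (V); from .#../.#.. depth 6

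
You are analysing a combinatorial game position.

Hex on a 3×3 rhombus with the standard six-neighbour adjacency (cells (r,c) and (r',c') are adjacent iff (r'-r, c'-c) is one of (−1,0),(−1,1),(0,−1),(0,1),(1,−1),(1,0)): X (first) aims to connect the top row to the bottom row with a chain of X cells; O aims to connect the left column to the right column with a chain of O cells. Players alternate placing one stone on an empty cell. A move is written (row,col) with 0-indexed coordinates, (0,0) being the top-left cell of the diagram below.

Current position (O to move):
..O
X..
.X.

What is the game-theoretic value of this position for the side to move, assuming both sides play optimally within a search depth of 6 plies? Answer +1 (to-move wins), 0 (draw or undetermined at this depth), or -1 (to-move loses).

ply 1, O at ..O/X../.X. | (0,0)=-1→O.O/X../.X.*; (0,1)=-1→.OO/X../.X.; (1,1)=-1→..O/XO./.X.; (1,2)=-1→..O/X.O/.X.; (2,0)=-1→..O/X../OX.; (2,2)=-1→..O/X../.XO
ply 2, X at O.O/X../.X. | (0,1)=+1→OXO/X../.X.*; (1,1)=-1→O.O/XX./.X.; (1,2)=-1→O.O/X.X/.X.; (2,0)=-1→O.O/X../XX.; (2,2)=-1→O.O/X../.XX
ply 3, O at OXO/X../.X. | (1,1)=-1→OXO/XO./.X.*; (1,2)=-1→OXO/X.O/.X.; (2,0)=-1→OXO/X../OX.; (2,2)=-1→OXO/X../.XO
ply 4, X at OXO/XO./.X. | (1,2)=-1→OXO/XOX/.X.; (2,0)=+1→OXO/XO./XX.*; (2,2)=-1→OXO/XO./.XX
ply 5: OXO/XO./XX. is terminal -1 (O); from ..O/X../.X. depth 6

value(..O/X../.X., O) = -1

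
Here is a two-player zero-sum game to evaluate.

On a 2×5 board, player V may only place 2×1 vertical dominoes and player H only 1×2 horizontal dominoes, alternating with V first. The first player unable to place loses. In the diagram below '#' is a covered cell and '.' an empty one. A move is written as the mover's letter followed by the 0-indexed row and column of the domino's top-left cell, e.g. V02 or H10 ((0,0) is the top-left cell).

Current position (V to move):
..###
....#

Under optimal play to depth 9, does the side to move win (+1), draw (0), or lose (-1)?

[..###/....#] V move#1: V00:-1/#.###/#...#, V01:+1/.####/.#..#*
[.####/.#..#] H move#2: H12:-1/.####/.####*
[.####/.####] V move#3: V00:+1/#####/#####*
[#####/#####] end (terminal -1, H#4); searched ..###/....# to 9

value(..###/....#, V) = +1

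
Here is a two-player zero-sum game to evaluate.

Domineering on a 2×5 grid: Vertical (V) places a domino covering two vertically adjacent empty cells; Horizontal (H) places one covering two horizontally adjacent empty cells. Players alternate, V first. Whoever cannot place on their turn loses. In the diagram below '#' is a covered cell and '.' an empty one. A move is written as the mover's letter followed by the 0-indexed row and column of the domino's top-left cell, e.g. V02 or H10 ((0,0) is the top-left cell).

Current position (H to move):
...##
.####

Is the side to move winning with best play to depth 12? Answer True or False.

H winning at [...##/.####]: True

p1 H@[...##/.####]: H00[##.##/.####]+1* H01[.####/.####]-1
p2 V@[##.##/.####] terminal -1; root [...##/.####] d12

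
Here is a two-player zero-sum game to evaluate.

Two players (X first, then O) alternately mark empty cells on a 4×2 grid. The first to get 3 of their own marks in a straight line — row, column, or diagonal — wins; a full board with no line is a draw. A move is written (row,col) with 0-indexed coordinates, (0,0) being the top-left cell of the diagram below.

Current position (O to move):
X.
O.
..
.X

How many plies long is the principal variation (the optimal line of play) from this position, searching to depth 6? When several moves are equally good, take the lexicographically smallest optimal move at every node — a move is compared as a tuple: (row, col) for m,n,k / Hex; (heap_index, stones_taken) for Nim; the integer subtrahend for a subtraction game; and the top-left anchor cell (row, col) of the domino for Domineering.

ply 1, O at X./O./../.X | (0,1)=+0→XO/O./../.X*; (1,1)=+0→X./OO/../.X; (2,0)=+0→X./O./O./.X; (2,1)=+0→X./O./.O/.X; (3,0)=+0→X./O./../OX
ply 2, X at XO/O./../.X | (1,1)=+0→XO/OX/../.X*; (2,0)=+0→XO/O./X./.X; (2,1)=+0→XO/O./.X/.X; (3,0)=+0→XO/O./../XX
ply 3, O at XO/OX/../.X | (2,0)=-1→XO/OX/O./.X; (2,1)=+0→XO/OX/.O/.X*; (3,0)=-1→XO/OX/../OX
ply 4, X at XO/OX/.O/.X | (2,0)=+0→XO/OX/XO/.X*; (3,0)=+0→XO/OX/.O/XX
ply 5, O at XO/OX/XO/.X | (3,0)=+0→XO/OX/XO/OX*
ply 6: XO/OX/XO/OX is terminal +0 (X); from X./O./../.X depth 6

PV length from [X./O./../.X]: 5 plies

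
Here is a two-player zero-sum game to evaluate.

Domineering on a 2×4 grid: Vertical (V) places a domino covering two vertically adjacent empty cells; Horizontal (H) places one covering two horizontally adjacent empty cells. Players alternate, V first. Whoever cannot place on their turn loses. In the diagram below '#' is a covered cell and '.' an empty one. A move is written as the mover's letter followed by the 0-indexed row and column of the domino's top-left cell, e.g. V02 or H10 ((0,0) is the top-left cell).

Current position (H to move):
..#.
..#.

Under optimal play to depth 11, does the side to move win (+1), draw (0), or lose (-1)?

value(..#./..#., H) = +1

[..#./..#.] H move#1: H00:+1/###./..#.*, H10:+1/..#./###.
[###./..#.] V move#2: V03:-1/####/..##*
[####/..##] H move#3: H10:+1/####/####*
[####/####] end (terminal -1, V#4); searched ..#./..#. to 11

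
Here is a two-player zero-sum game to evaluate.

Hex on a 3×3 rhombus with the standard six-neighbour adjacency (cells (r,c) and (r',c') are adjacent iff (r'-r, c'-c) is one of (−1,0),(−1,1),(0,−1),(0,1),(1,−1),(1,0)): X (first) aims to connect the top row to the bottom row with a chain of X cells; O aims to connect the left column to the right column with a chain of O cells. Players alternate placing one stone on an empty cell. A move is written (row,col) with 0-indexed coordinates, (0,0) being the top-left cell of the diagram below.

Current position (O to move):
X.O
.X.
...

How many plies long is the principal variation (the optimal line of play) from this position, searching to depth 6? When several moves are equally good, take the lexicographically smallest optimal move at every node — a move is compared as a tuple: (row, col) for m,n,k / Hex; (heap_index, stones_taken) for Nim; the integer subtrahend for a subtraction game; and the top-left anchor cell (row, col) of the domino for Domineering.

PV length from [X.O/.X./...]: 4 plies

[X.O/.X./...] O move#1: (0,1):-1/XOO/.X./...*, (1,0):-1/X.O/OX./..., (1,2):-1/X.O/.XO/..., (2,0):-1/X.O/.X./O.., (2,1):-1/X.O/.X./.O., (2,2):-1/X.O/.X./..O
[XOO/.X./...] X move#2: (1,0):+1/XOO/XX./...*, (1,2):-1/XOO/.XX/..., (2,0):-1/XOO/.X./X.., (2,1):-1/XOO/.X./.X., (2,2):-1/XOO/.X./..X
[XOO/XX./...] O move#3: (1,2):-1/XOO/XXO/...*, (2,0):-1/XOO/XX./O.., (2,1):-1/XOO/XX./.O., (2,2):-1/XOO/XX./..O
[XOO/XXO/...] X move#4: (2,0):+1/XOO/XXO/X..*, (2,1):+1/XOO/XXO/.X., (2,2):+1/XOO/XXO/..X
[XOO/XXO/X..] end (terminal -1, O#5); searched X.O/.X./... to 6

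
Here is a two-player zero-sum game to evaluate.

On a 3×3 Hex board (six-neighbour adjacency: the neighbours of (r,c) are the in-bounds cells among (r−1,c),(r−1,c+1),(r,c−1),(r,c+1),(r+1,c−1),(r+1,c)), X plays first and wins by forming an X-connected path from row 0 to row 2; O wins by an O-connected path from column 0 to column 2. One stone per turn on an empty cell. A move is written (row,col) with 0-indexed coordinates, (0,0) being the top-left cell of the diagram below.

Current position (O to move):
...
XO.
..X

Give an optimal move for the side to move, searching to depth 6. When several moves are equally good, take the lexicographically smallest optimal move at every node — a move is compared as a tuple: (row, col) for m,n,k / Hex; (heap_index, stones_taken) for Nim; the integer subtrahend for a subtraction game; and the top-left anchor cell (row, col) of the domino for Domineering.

p1 O@[.../XO./..X]: (0,0)[O../XO./..X]+1* (0,1)[.O./XO./..X]+1 (0,2)[..O/XO./..X]-1 (1,2)[.../XOO/..X]-1 (2,0)[.../XO./O.X]+1 (2,1)[.../XO./.OX]-1
p2 X@[O../XO./..X]: (0,1)[OX./XO./..X]-1* (0,2)[O.X/XO./..X]-1 (1,2)[O../XOX/..X]-1 (2,0)[O../XO./X.X]-1 (2,1)[O../XO./.XX]-1
p3 O@[OX./XO./..X]: (0,2)[OXO/XO./..X]-1 (1,2)[OX./XOO/..X]-1 (2,0)[OX./XO./O.X]+1* (2,1)[OX./XO./.OX]-1
p4 X@[OX./XO./O.X]: (0,2)[OXX/XO./O.X]-1* (1,2)[OX./XOX/O.X]-1 (2,1)[OX./XO./OXX]-1
p5 O@[OXX/XO./O.X]: (1,2)[OXX/XOO/O.X]+1* (2,1)[OXX/XO./OOX]-1
p6 X@[OXX/XOO/O.X] terminal -1; root [.../XO./..X] d6

O's best at [.../XO./..X]: (0,0)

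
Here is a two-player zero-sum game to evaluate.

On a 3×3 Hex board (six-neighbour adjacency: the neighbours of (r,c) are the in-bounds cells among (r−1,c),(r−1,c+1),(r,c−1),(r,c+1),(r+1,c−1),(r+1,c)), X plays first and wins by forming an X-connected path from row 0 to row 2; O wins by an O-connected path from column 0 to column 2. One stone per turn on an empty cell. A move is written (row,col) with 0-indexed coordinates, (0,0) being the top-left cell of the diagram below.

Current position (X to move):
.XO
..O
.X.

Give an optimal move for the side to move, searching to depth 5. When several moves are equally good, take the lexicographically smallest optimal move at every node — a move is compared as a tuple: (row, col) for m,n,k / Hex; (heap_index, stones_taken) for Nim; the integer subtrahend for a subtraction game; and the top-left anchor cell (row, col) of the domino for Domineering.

[.XO/..O/.X.] X move#1: (0,0):-1/XXO/..O/.X., (1,0):+1/.XO/X.O/.X.*, (1,1):+1/.XO/.XO/.X., (2,0):+1/.XO/..O/XX., (2,2):-1/.XO/..O/.XX
[.XO/X.O/.X.] O move#2: (0,0):-1/OXO/X.O/.X.*, (1,1):-1/.XO/XOO/.X., (2,0):-1/.XO/X.O/OX., (2,2):-1/.XO/X.O/.XO
[OXO/X.O/.X.] X move#3: (1,1):+1/OXO/XXO/.X.*, (2,0):+1/OXO/X.O/XX., (2,2):+1/OXO/X.O/.XX
[OXO/XXO/.X.] end (terminal -1, O#4); searched .XO/..O/.X. to 5

X's best at [.XO/..O/.X.]: (1,0)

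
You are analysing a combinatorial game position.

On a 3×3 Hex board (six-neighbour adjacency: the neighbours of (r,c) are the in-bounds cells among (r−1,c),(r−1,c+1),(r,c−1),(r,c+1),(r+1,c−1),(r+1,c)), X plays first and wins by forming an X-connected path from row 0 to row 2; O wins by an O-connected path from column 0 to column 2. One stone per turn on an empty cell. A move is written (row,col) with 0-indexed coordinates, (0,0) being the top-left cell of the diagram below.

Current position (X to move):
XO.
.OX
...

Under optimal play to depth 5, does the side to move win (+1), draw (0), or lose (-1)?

[XO./.OX/...] X move#1: (0,2):+1/XOX/.OX/...*, (1,0):+1/XO./XOX/..., (2,0):+1/XO./.OX/X.., (2,1):-1/XO./.OX/.X., (2,2):-1/XO./.OX/..X
[XOX/.OX/...] O move#2: (1,0):-1/XOX/OOX/...*, (2,0):-1/XOX/.OX/O.., (2,1):-1/XOX/.OX/.O., (2,2):-1/XOX/.OX/..O
[XOX/OOX/...] X move#3: (2,0):+1/XOX/OOX/X..*, (2,1):+1/XOX/OOX/.X., (2,2):+1/XOX/OOX/..X
[XOX/OOX/X..] O move#4: (2,1):-1/XOX/OOX/XO.*, (2,2):-1/XOX/OOX/X.O
[XOX/OOX/XO.] X move#5: (2,2):+1/XOX/OOX/XOX*
[XOX/OOX/XOX] end (terminal -1, O#6); searched XO./.OX/... to 5

value(XO./.OX/..., X) = +1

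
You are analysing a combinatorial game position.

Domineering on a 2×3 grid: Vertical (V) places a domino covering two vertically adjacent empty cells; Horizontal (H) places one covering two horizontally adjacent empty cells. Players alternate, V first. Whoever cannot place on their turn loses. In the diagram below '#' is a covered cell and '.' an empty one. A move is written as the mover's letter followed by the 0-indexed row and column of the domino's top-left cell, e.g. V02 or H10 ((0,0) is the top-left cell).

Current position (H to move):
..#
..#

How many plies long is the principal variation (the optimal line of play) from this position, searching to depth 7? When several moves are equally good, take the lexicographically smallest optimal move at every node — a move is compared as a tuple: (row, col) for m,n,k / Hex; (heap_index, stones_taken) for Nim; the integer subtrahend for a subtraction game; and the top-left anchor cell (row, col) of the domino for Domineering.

p1 H@[..#/..#]: H00[###/..#]+1* H10[..#/###]+1
p2 V@[###/..#] terminal -1; root [..#/..#] d7

PV length from [..#/..#]: 1 ply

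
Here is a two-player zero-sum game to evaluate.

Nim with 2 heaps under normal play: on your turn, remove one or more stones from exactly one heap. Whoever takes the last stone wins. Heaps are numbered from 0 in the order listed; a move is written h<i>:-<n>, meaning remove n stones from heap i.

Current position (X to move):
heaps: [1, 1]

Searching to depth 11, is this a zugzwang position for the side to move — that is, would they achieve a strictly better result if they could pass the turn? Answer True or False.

p1 X@[(1,1)]: h0:-1[(0,1)]-1* h1:-1[(1,0)]-1
p2 O@[(0,1)]: h1:-1[(0,0)]+1*
p3 X@[(0,0)] terminal -1; root [(1,1)] d11
if X skipped the turn, O would face:
~ p1 O@[(1,1)]: h0:-1[(0,1)]-1* h1:-1[(1,0)]-1
~ p2 X@[(0,1)]: h1:-1[(0,0)]+1*
~ p3 O@[(0,0)] terminal -1; root [(1,1)] d11
compare (X): move=-1 vs pass=+1

zugzwang((1,1), X) = True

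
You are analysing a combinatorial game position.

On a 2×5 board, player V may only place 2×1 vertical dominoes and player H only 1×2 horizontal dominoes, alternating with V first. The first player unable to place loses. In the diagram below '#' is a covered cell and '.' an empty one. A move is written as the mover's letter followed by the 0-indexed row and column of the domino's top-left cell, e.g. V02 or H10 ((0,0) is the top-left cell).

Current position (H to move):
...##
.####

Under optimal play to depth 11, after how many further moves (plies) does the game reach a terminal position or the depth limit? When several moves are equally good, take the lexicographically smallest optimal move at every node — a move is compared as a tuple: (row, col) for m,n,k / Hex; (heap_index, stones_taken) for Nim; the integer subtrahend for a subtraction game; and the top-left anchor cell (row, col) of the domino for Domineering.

[...##/.####] H move#1: H00:+1/##.##/.####*, H01:-1/.####/.####
[##.##/.####] end (terminal -1, V#2); searched ...##/.#### to 11

PV length from [...##/.####]: 1 ply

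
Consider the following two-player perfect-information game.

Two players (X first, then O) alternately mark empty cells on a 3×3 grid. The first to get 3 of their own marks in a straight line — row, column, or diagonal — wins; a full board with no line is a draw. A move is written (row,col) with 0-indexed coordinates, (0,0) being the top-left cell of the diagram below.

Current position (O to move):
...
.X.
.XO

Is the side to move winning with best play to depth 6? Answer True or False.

O winning at [.../.X./.XO]: False

ply 1, O at .../.X./.XO | (0,0)=-1→O../.X./.XO; (0,1)=+0→.O./.X./.XO*; (0,2)=-1→..O/.X./.XO; (1,0)=-1→.../OX./.XO; (1,2)=-1→.../.XO/.XO; (2,0)=-1→.../.X./OXO
ply 2, X at .O./.X./.XO | (0,0)=+0→XO./.X./.XO*; (0,2)=+0→.OX/.X./.XO; (1,0)=+0→.O./XX./.XO; (1,2)=+0→.O./.XX/.XO; (2,0)=-1→.O./.X./XXO
ply 3, O at XO./.X./.XO | (0,2)=+0→XOO/.X./.XO*; (1,0)=+0→XO./OX./.XO; (1,2)=+0→XO./.XO/.XO; (2,0)=+0→XO./.X./OXO
ply 4, X at XOO/.X./.XO | (1,0)=-1→XOO/XX./.XO; (1,2)=+0→XOO/.XX/.XO*; (2,0)=-1→XOO/.X./XXO
ply 5, O at XOO/.XX/.XO | (1,0)=+0→XOO/OXX/.XO*; (2,0)=-1→XOO/.XX/OXO
ply 6, X at XOO/OXX/.XO | (2,0)=+0→XOO/OXX/XXO*
ply 7: XOO/OXX/XXO is terminal +0 (O); from .../.X./.XO depth 6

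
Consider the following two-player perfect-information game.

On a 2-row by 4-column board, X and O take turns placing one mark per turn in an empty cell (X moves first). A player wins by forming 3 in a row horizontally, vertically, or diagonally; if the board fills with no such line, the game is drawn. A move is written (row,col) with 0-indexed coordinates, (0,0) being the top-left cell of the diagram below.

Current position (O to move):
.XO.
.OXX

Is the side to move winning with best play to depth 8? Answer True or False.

p1 O@[.XO./.OXX]: (0,0)[OXO./.OXX]+0* (0,3)[.XOO/.OXX]+0 (1,0)[.XO./OOXX]+0
p2 X@[OXO./.OXX]: (0,3)[OXOX/.OXX]+0* (1,0)[OXO./XOXX]+0
p3 O@[OXOX/.OXX]: (1,0)[OXOX/OOXX]+0*
p4 X@[OXOX/OOXX] terminal +0; root [.XO./.OXX] d8

O winning at [.XO./.OXX]: False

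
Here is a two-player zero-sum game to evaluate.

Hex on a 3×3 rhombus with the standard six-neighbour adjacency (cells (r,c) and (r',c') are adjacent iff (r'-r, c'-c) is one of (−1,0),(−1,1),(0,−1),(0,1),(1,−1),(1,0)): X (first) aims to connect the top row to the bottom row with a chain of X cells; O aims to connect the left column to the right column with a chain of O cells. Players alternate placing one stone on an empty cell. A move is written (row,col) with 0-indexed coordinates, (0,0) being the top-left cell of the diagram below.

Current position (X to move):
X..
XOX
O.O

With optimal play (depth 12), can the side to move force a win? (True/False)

p1 X@[X../XOX/O.O]: (0,1)[XX./XOX/O.O]-1* (0,2)[X.X/XOX/O.O]-1 (2,1)[X../XOX/OXO]-1
p2 O@[XX./XOX/O.O]: (0,2)[XXO/XOX/O.O]+1* (2,1)[XX./XOX/OOO]+1
p3 X@[XXO/XOX/O.O] terminal -1; root [X../XOX/O.O] d12

X winning at [X../XOX/O.O]: False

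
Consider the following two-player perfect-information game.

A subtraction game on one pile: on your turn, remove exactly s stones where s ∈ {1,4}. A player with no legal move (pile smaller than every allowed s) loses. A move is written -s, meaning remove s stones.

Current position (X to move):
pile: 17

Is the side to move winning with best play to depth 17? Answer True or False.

p1 X@[17]: -1[16]-1* -4[13]-1
p2 O@[16]: -1[15]+1* -4[12]+1
p3 X@[15]: -1[14]-1* -4[11]-1
p4 O@[14]: -1[13]-1 -4[10]+1*
p5 X@[10]: -1[9]-1* -4[6]-1
p6 O@[9]: -1[8]-1 -4[5]+1*
p7 X@[5]: -1[4]-1* -4[1]-1
p8 O@[4]: -1[3]-1 -4[0]+1*
p9 X@[0] terminal -1; root [17] d17

X winning at [17]: False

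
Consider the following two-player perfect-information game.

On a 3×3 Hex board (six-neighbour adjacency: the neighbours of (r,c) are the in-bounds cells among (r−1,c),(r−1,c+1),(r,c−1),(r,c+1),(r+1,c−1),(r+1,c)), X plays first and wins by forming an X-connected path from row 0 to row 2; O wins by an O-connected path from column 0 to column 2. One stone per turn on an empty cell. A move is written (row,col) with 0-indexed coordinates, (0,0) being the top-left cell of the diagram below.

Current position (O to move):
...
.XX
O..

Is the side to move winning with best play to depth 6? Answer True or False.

O winning at [.../.XX/O..]: False

[.../.XX/O..] O move#1: (0,0):-1/O../.XX/O..*, (0,1):-1/.O./.XX/O.., (0,2):-1/..O/.XX/O.., (1,0):-1/.../OXX/O.., (2,1):-1/.../.XX/OO., (2,2):-1/.../.XX/O.O
[O../.XX/O..] X move#2: (0,1):+1/OX./.XX/O..*, (0,2):+1/O.X/.XX/O.., (1,0):+1/O../XXX/O.., (2,1):+1/O../.XX/OX., (2,2):+1/O../.XX/O.X
[OX./.XX/O..] O move#3: (0,2):-1/OXO/.XX/O..*, (1,0):-1/OX./OXX/O.., (2,1):-1/OX./.XX/OO., (2,2):-1/OX./.XX/O.O
[OXO/.XX/O..] X move#4: (1,0):+1/OXO/XXX/O..*, (2,1):+1/OXO/.XX/OX., (2,2):+1/OXO/.XX/O.X
[OXO/XXX/O..] O move#5: (2,1):-1/OXO/XXX/OO.*, (2,2):-1/OXO/XXX/O.O
[OXO/XXX/OO.] X move#6: (2,2):+1/OXO/XXX/OOX*
[OXO/XXX/OOX] end (terminal -1, O#7); searched .../.XX/O.. to 6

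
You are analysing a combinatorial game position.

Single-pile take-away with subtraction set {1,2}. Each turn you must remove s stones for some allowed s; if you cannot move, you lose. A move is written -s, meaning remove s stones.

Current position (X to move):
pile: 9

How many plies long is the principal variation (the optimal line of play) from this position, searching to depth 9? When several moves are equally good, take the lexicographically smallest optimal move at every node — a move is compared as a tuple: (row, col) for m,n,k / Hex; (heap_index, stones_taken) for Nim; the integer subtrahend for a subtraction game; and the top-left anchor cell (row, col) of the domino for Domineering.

PV length from [9]: 6 plies

[9] X move#1: -1:-1/8*, -2:-1/7
[8] O move#2: -1:-1/7, -2:+1/6*
[6] X move#3: -1:-1/5*, -2:-1/4
[5] O move#4: -1:-1/4, -2:+1/3*
[3] X move#5: -1:-1/2*, -2:-1/1
[2] O move#6: -1:-1/1, -2:+1/0*
[0] end (terminal -1, X#7); searched 9 to 9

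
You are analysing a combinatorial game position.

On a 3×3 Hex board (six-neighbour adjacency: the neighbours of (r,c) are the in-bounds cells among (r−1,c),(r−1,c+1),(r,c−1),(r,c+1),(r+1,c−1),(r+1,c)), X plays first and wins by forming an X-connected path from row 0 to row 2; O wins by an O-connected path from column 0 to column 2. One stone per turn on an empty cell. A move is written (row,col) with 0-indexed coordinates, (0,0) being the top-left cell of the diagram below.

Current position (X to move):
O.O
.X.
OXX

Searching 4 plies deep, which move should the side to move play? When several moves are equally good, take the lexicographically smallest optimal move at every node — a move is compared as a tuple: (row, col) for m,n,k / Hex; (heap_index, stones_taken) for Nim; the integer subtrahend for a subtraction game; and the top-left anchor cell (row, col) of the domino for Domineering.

ply 1, X at O.O/.X./OXX | (0,1)=+1→OXO/.X./OXX*; (1,0)=-1→O.O/XX./OXX; (1,2)=-1→O.O/.XX/OXX
ply 2: OXO/.X./OXX is terminal -1 (O); from O.O/.X./OXX depth 4

X's best at [O.O/.X./OXX]: (0,1)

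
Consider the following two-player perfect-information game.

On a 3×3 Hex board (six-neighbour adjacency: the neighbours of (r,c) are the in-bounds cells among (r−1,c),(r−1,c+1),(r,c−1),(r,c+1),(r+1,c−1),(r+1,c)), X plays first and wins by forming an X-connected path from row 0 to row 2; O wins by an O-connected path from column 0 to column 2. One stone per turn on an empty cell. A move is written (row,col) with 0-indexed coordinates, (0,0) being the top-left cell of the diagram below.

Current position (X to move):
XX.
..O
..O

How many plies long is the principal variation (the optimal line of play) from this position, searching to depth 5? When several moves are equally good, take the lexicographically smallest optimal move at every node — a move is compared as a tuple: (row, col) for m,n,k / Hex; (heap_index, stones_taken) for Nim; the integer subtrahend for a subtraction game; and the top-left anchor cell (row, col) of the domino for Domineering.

p1 X@[XX./..O/..O]: (0,2)[XXX/..O/..O]-1 (1,0)[XX./X.O/..O]-1 (1,1)[XX./.XO/..O]+1* (2,0)[XX./..O/X.O]+1 (2,1)[XX./..O/.XO]-1
p2 O@[XX./.XO/..O]: (0,2)[XXO/.XO/..O]-1* (1,0)[XX./OXO/..O]-1 (2,0)[XX./.XO/O.O]-1 (2,1)[XX./.XO/.OO]-1
p3 X@[XXO/.XO/..O]: (1,0)[XXO/XXO/..O]+1* (2,0)[XXO/.XO/X.O]+1 (2,1)[XXO/.XO/.XO]+1
p4 O@[XXO/XXO/..O]: (2,0)[XXO/XXO/O.O]-1* (2,1)[XXO/XXO/.OO]-1
p5 X@[XXO/XXO/O.O]: (2,1)[XXO/XXO/OXO]+1*
p6 O@[XXO/XXO/OXO] terminal -1; root [XX./..O/..O] d5

PV length from [XX./..O/..O]: 5 plies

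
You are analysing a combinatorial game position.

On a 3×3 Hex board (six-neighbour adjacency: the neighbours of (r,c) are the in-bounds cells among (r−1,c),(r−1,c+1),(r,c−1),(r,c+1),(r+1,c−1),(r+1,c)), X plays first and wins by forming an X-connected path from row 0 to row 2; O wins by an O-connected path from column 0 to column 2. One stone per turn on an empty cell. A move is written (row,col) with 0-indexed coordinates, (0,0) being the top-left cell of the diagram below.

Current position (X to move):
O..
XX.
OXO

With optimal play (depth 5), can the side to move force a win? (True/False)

X winning at [O../XX./OXO]: True

[O../XX./OXO] X move#1: (0,1):+1/OX./XX./OXO*, (0,2):+1/O.X/XX./OXO, (1,2):+1/O../XXX/OXO
[OX./XX./OXO] end (terminal -1, O#2); searched O../XX./OXO to 5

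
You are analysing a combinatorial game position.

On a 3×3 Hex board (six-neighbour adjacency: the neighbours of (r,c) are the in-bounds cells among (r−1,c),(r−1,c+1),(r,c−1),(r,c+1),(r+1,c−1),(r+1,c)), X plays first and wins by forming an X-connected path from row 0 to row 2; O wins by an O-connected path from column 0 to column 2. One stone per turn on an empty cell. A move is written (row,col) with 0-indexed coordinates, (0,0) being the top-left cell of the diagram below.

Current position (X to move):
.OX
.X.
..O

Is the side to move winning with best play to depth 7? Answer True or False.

X winning at [.OX/.X./..O]: True

[.OX/.X./..O] X move#1: (0,0):+1/XOX/.X./..O*, (1,0):+1/.OX/XX./..O, (1,2):+1/.OX/.XX/..O, (2,0):+1/.OX/.X./X.O, (2,1):+1/.OX/.X./.XO
[XOX/.X./..O] O move#2: (1,0):-1/XOX/OX./..O*, (1,2):-1/XOX/.XO/..O, (2,0):-1/XOX/.X./O.O, (2,1):-1/XOX/.X./.OO
[XOX/OX./..O] X move#3: (1,2):+1/XOX/OXX/..O*, (2,0):+1/XOX/OX./X.O, (2,1):+1/XOX/OX./.XO
[XOX/OXX/..O] O move#4: (2,0):-1/XOX/OXX/O.O*, (2,1):-1/XOX/OXX/.OO
[XOX/OXX/O.O] X move#5: (2,1):+1/XOX/OXX/OXO*
[XOX/OXX/OXO] end (terminal -1, O#6); searched .OX/.X./..O to 7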